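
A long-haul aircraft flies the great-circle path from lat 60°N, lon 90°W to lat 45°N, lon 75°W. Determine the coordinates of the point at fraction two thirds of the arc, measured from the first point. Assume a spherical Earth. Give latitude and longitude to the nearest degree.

≈ lat 50°N, lon 79°W

Write both endpoints as unit vectors p₁, p₂ with components (cos φ cos λ, cos φ sin λ, sin φ).
The central angle between the endpoints is δ = arccos(p₁·p₂) ≈ 0.305 rad (17.5°).
Interpolate at f = 2/3 with slerp weights a = sin((1−f)δ)/sin δ ≈ 0.338, b = sin(fδ)/sin δ ≈ 0.672.
p = a·p₁ + b·p₂ ≈ (0.123, -0.628, 0.768); φ = arcsin(p_z) ≈ 50.19°, λ = atan2(p_y, p_x) ≈ -78.92°.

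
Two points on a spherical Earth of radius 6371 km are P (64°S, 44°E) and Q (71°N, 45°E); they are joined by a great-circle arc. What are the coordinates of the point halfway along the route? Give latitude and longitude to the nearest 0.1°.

≈ (3.5°N, 44.4°E)

Write both endpoints as unit vectors p₁, p₂ with components (cos φ cos λ, cos φ sin λ, sin φ).
The central angle between the endpoints is δ = arccos(p₁·p₂) ≈ 2.356 rad (135.0°).
Interpolate at f = 1/2 with slerp weights a = sin((1−f)δ)/sin δ ≈ 1.307, b = sin(fδ)/sin δ ≈ 1.307.
p = a·p₁ + b·p₂ ≈ (0.713, 0.699, 0.061); φ = arcsin(p_z) ≈ 3.50°, λ = atan2(p_y, p_x) ≈ 44.43°.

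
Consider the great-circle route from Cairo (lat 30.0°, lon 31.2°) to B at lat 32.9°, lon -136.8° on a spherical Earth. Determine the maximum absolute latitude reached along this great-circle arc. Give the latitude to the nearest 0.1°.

The great circle lies in the plane with unit normal n̂ = (p₁ × p₂)/|p₁ × p₂|.
Here n̂_z ≈ -0.168; the vertex latitude is φ_max = arccos|n̂_z| ≈ 80.3°.
Check via Clairaut: cos φ_max = |cos φ₁| · sin C = cos(30.0°)·sin(11.2°) ≈ 0.168, again giving ≈ 80.3°.

≈ 80.3°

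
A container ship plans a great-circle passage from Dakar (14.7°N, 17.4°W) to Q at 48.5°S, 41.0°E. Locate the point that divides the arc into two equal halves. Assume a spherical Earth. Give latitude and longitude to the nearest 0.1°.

≈ 19.1°S, 5.8°E

Convert each endpoint to a unit vector on the sphere (x = cos φ cos λ, y = cos φ sin λ, z = sin φ).
The central angle between the endpoints is δ = arccos(p₁·p₂) ≈ 1.424 rad (81.6°).
Interpolate at f = 1/2 with slerp weights a = sin((1−f)δ)/sin δ ≈ 0.661, b = sin(fδ)/sin δ ≈ 0.661.
p = a·p₁ + b·p₂ ≈ (0.940, 0.096, -0.327); φ = arcsin(p_z) ≈ -19.09°, λ = atan2(p_y, p_x) ≈ 5.84°.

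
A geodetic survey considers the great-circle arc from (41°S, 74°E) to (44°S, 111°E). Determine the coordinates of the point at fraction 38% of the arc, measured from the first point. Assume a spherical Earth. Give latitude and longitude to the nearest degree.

≈ (44°S, 88°E)

From cos δ = sin φ₁ sin φ₂ + cos φ₁ cos φ₂ cos Δλ, the central angle is δ ≈ 0.475 rad (27.2°).
Interpolate at f = 0.38 with slerp weights a = sin((1−f)δ)/sin δ ≈ 0.635, b = sin(fδ)/sin δ ≈ 0.393.
p = a·p₁ + b·p₂ ≈ (0.031, 0.724, -0.689); φ = arcsin(p_z) ≈ -43.56°, λ = atan2(p_y, p_x) ≈ 87.56°.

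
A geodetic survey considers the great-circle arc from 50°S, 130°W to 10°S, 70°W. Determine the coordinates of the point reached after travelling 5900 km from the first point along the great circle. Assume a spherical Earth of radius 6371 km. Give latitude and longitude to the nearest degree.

≈ 18°S, 77°W

Convert each endpoint to a unit vector on the sphere (x = cos φ cos λ, y = cos φ sin λ, z = sin φ).
The central angle between the endpoints is δ = arccos(p₁·p₂) ≈ 1.105 rad (63.3°). The total great-circle distance is δ·R ≈ 1.105 × 6371 ≈ 7037 km, so the target fraction is f = 5900/7037 ≈ 0.838.
Interpolate at f ≈ 0.838 with slerp weights a = sin((1−f)δ)/sin δ ≈ 0.199, b = sin(fδ)/sin δ ≈ 0.895.
p = a·p₁ + b·p₂ ≈ (0.219, -0.926, -0.308); φ = arcsin(p_z) ≈ -17.92°, λ = atan2(p_y, p_x) ≈ -76.68°.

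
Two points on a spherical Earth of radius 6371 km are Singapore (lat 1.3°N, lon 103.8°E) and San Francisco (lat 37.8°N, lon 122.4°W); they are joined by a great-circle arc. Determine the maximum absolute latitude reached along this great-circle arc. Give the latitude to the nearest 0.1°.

≈ 47.6°N

The great circle lies in the plane with unit normal n̂ = (p₁ × p₂)/|p₁ × p₂|.
Here n̂_z ≈ +0.674; the vertex latitude is φ_max = arccos|n̂_z| ≈ 47.6°.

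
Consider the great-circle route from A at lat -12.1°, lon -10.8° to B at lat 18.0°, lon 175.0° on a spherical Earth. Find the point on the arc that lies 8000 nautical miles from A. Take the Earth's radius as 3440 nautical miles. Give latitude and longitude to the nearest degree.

The haversine formula gives a central angle δ ≈ 3.000 rad (171.9°) between the endpoints. The total great-circle distance is δ·R ≈ 3.000 × 3440 ≈ 10319 nmi, so the target fraction is f = 8000/10319 ≈ 0.775.
Interpolate at f ≈ 0.775 with slerp weights a = sin((1−f)δ)/sin δ ≈ 4.412, b = sin(fδ)/sin δ ≈ 5.149.
p = a·p₁ + b·p₂ ≈ (-0.641, -0.382, 0.666); φ = arcsin(p_z) ≈ 41.78°, λ = atan2(p_y, p_x) ≈ -149.23°.

≈ lat 42°, lon -149°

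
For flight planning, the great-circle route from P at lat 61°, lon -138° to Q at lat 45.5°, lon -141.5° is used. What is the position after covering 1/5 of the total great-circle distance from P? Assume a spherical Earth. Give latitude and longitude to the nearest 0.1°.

≈ lat 57.9°, lon -138.9°

Write both endpoints as unit vectors p₁, p₂ with components (cos φ cos λ, cos φ sin λ, sin φ).
The central angle between the endpoints is δ = arccos(p₁·p₂) ≈ 0.273 rad (15.6°).
Interpolate at f = 1/5 with slerp weights a = sin((1−f)δ)/sin δ ≈ 0.804, b = sin(fδ)/sin δ ≈ 0.202.
p = a·p₁ + b·p₂ ≈ (-0.401, -0.349, 0.847); φ = arcsin(p_z) ≈ 57.91°, λ = atan2(p_y, p_x) ≈ -138.93°.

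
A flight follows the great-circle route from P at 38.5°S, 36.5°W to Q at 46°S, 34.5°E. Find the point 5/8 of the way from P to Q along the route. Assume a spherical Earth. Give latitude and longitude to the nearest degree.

≈ 49°S, 6°E

From cos δ = sin φ₁ sin φ₂ + cos φ₁ cos φ₂ cos Δλ, the central angle is δ ≈ 0.896 rad (51.3°).
Interpolate at f = 5/8 with slerp weights a = sin((1−f)δ)/sin δ ≈ 0.422, b = sin(fδ)/sin δ ≈ 0.680.
p = a·p₁ + b·p₂ ≈ (0.655, 0.071, -0.752); φ = arcsin(p_z) ≈ -48.78°, λ = atan2(p_y, p_x) ≈ 6.19°.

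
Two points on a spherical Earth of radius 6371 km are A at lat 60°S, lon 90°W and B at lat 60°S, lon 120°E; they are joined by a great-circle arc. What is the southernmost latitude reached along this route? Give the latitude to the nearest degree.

≈ 82°S

The great circle lies in the plane with unit normal n̂ = (p₁ × p₂)/|p₁ × p₂|.
Here n̂_z ≈ -0.148; the vertex latitude is φ_max = arccos|n̂_z| ≈ 81.5°.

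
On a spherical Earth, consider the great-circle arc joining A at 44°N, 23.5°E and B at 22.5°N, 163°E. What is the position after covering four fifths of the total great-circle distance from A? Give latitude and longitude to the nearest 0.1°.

≈ 40.2°N, 150.1°E

Write both endpoints as unit vectors p₁, p₂ with components (cos φ cos λ, cos φ sin λ, sin φ).
The central angle between the endpoints is δ = arccos(p₁·p₂) ≈ 1.813 rad (103.9°).
Interpolate at f = 4/5 with slerp weights a = sin((1−f)δ)/sin δ ≈ 0.365, b = sin(fδ)/sin δ ≈ 1.022.
p = a·p₁ + b·p₂ ≈ (-0.662, 0.381, 0.645); φ = arcsin(p_z) ≈ 40.17°, λ = atan2(p_y, p_x) ≈ 150.10°.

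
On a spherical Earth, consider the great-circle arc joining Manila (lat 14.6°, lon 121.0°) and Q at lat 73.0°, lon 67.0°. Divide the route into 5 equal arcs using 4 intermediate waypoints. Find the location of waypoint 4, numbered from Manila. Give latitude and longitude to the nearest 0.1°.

≈ lat 63.7°, lon 93.2°

The haversine formula gives a central angle δ ≈ 1.151 rad (66.0°) between the endpoints.
Interpolate at f = 4/5 with slerp weights a = sin((1−f)δ)/sin δ ≈ 0.250, b = sin(fδ)/sin δ ≈ 0.872.
p = a·p₁ + b·p₂ ≈ (-0.025, 0.442, 0.897); φ = arcsin(p_z) ≈ 63.73°, λ = atan2(p_y, p_x) ≈ 93.23°.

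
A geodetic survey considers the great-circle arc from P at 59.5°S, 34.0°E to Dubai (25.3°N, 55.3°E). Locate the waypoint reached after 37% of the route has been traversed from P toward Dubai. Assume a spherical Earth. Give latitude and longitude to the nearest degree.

≈ 28°S, 45°E

Convert each endpoint to a unit vector on the sphere (x = cos φ cos λ, y = cos φ sin λ, z = sin φ).
The central angle between the endpoints is δ = arccos(p₁·p₂) ≈ 1.511 rad (86.6°).
Interpolate at f = 0.37 with slerp weights a = sin((1−f)δ)/sin δ ≈ 0.816, b = sin(fδ)/sin δ ≈ 0.531.
p = a·p₁ + b·p₂ ≈ (0.617, 0.627, -0.476); φ = arcsin(p_z) ≈ -28.43°, λ = atan2(p_y, p_x) ≈ 45.45°.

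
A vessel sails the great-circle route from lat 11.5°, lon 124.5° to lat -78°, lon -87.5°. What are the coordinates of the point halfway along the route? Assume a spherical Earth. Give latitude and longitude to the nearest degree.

≈ lat -44°, lon 132°

The haversine formula gives a central angle δ ≈ 1.947 rad (111.6°) between the endpoints.
Interpolate at f = 1/2 with slerp weights a = sin((1−f)δ)/sin δ ≈ 0.889, b = sin(fδ)/sin δ ≈ 0.889.
p = a·p₁ + b·p₂ ≈ (-0.486, 0.533, -0.693); φ = arcsin(p_z) ≈ -43.83°, λ = atan2(p_y, p_x) ≈ 132.31°.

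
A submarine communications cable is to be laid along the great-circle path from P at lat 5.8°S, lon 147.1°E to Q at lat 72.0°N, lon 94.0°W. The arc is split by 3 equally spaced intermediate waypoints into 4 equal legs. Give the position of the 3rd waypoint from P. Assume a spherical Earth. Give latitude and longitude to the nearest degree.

Convert each endpoint to a unit vector on the sphere (x = cos φ cos λ, y = cos φ sin λ, z = sin φ).
The central angle between the endpoints is δ = arccos(p₁·p₂) ≈ 1.818 rad (104.2°).
Interpolate at f = 3/4 with slerp weights a = sin((1−f)δ)/sin δ ≈ 0.453, b = sin(fδ)/sin δ ≈ 1.009.
p = a·p₁ + b·p₂ ≈ (-0.400, -0.066, 0.914); φ = arcsin(p_z) ≈ 66.08°, λ = atan2(p_y, p_x) ≈ -170.57°.

≈ lat 66°N, lon 171°W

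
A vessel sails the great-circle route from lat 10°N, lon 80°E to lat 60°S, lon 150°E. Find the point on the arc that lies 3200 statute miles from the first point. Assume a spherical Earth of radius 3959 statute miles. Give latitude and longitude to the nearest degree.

The haversine formula gives a central angle δ ≈ 1.553 rad (89.0°) between the endpoints. The total great-circle distance is δ·R ≈ 1.553 × 3959 ≈ 6147 mi, so the target fraction is f = 3200/6147 ≈ 0.521.
Interpolate at f ≈ 0.521 with slerp weights a = sin((1−f)δ)/sin δ ≈ 0.678, b = sin(fδ)/sin δ ≈ 0.723.
p = a·p₁ + b·p₂ ≈ (-0.197, 0.838, -0.509); φ = arcsin(p_z) ≈ -30.57°, λ = atan2(p_y, p_x) ≈ 103.25°.

≈ lat 31°S, lon 103°E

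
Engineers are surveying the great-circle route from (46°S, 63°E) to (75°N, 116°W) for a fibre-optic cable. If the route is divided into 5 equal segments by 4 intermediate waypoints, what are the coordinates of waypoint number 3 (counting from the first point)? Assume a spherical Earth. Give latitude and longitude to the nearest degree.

From cos δ = sin φ₁ sin φ₂ + cos φ₁ cos φ₂ cos Δλ, the central angle is δ ≈ 2.635 rad (151.0°).
Interpolate at f = 3/5 with slerp weights a = sin((1−f)δ)/sin δ ≈ 1.793, b = sin(fδ)/sin δ ≈ 2.062.
p = a·p₁ + b·p₂ ≈ (0.332, 0.630, 0.702); φ = arcsin(p_z) ≈ 44.60°, λ = atan2(p_y, p_x) ≈ 62.25°.

≈ (45°N, 62°E)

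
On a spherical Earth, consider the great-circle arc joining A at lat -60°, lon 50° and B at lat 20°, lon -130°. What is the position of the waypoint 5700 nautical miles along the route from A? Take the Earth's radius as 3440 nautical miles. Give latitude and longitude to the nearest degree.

The haversine formula gives a central angle δ ≈ 2.443 rad (140.0°) between the endpoints. The total great-circle distance is δ·R ≈ 2.443 × 3440 ≈ 8406 nmi, so the target fraction is f = 5700/8406 ≈ 0.678.
Interpolate at f ≈ 0.678 with slerp weights a = sin((1−f)δ)/sin δ ≈ 1.101, b = sin(fδ)/sin δ ≈ 1.550.
p = a·p₁ + b·p₂ ≈ (-0.582, -0.694, -0.424); φ = arcsin(p_z) ≈ -25.06°, λ = atan2(p_y, p_x) ≈ -130.00°.

≈ lat -25°, lon -130°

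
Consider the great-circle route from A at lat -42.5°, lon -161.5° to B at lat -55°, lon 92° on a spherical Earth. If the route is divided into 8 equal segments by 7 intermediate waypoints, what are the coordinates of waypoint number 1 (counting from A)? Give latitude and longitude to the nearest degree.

≈ lat -49°, lon -169°

Write both endpoints as unit vectors p₁, p₂ with components (cos φ cos λ, cos φ sin λ, sin φ).
The central angle between the endpoints is δ = arccos(p₁·p₂) ≈ 1.123 rad (64.3°).
Interpolate at f = 1/8 with slerp weights a = sin((1−f)δ)/sin δ ≈ 0.923, b = sin(fδ)/sin δ ≈ 0.155.
p = a·p₁ + b·p₂ ≈ (-0.648, -0.127, -0.751); φ = arcsin(p_z) ≈ -48.65°, λ = atan2(p_y, p_x) ≈ -168.92°.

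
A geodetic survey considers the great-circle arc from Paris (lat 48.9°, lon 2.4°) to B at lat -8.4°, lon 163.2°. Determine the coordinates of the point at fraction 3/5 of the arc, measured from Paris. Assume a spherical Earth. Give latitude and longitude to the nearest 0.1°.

Convert each endpoint to a unit vector on the sphere (x = cos φ cos λ, y = cos φ sin λ, z = sin φ).
The central angle between the endpoints is δ = arccos(p₁·p₂) ≈ 2.381 rad (136.4°).
Interpolate at f = 3/5 with slerp weights a = sin((1−f)δ)/sin δ ≈ 1.182, b = sin(fδ)/sin δ ≈ 1.436.
p = a·p₁ + b·p₂ ≈ (-0.583, 0.443, 0.681); φ = arcsin(p_z) ≈ 42.90°, λ = atan2(p_y, p_x) ≈ 142.79°.

≈ lat 42.9°, lon 142.8°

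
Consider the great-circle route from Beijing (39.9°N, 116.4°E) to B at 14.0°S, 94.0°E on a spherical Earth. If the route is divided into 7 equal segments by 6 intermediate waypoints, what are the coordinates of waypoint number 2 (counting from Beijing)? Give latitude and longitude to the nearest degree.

≈ 25°N, 109°E

Convert each endpoint to a unit vector on the sphere (x = cos φ cos λ, y = cos φ sin λ, z = sin φ).
The central angle between the endpoints is δ = arccos(p₁·p₂) ≈ 1.009 rad (57.8°).
Interpolate at f = 2/7 with slerp weights a = sin((1−f)δ)/sin δ ≈ 0.780, b = sin(fδ)/sin δ ≈ 0.336.
p = a·p₁ + b·p₂ ≈ (-0.289, 0.861, 0.419); φ = arcsin(p_z) ≈ 24.76°, λ = atan2(p_y, p_x) ≈ 108.54°.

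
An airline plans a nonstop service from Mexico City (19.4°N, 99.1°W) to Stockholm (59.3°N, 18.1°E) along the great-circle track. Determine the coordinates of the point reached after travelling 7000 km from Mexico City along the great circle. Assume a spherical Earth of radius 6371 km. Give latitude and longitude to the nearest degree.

Convert each endpoint to a unit vector on the sphere (x = cos φ cos λ, y = cos φ sin λ, z = sin φ).
The central angle between the endpoints is δ = arccos(p₁·p₂) ≈ 1.505 rad (86.2°). The total great-circle distance is δ·R ≈ 1.505 × 6371 ≈ 9590 km, so the target fraction is f = 7000/9590 ≈ 0.730.
Interpolate at f ≈ 0.730 with slerp weights a = sin((1−f)δ)/sin δ ≈ 0.396, b = sin(fδ)/sin δ ≈ 0.893.
p = a·p₁ + b·p₂ ≈ (0.374, -0.228, 0.899); φ = arcsin(p_z) ≈ 64.04°, λ = atan2(p_y, p_x) ≈ -31.31°.

≈ 64°N, 31°W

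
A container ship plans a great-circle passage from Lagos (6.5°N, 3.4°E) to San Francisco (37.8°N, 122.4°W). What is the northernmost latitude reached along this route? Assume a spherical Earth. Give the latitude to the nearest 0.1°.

The great circle lies in the plane with unit normal n̂ = (p₁ × p₂)/|p₁ × p₂|.
Here n̂_z ≈ -0.691; the vertex latitude is φ_max = arccos|n̂_z| ≈ 46.3°.
Check via Clairaut: cos φ_max = |cos φ₁| · sin C = cos(6.5°)·sin(44.1°) ≈ 0.691, again giving ≈ 46.3°.

≈ 46.3°N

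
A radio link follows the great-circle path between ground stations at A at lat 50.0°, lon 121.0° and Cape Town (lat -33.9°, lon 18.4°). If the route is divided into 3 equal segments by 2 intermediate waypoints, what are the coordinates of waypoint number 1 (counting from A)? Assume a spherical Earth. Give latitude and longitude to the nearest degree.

≈ lat 28°, lon 75°

Convert each endpoint to a unit vector on the sphere (x = cos φ cos λ, y = cos φ sin λ, z = sin φ).
The central angle between the endpoints is δ = arccos(p₁·p₂) ≈ 2.146 rad (122.9°).
Interpolate at f = 1/3 with slerp weights a = sin((1−f)δ)/sin δ ≈ 1.180, b = sin(fδ)/sin δ ≈ 0.781.
p = a·p₁ + b·p₂ ≈ (0.225, 0.855, 0.468); φ = arcsin(p_z) ≈ 27.90°, λ = atan2(p_y, p_x) ≈ 75.27°.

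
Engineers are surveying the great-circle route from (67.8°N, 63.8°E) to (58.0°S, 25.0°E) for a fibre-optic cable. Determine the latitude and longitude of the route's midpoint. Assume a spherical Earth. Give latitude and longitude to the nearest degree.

≈ (5°N, 41°E)

From cos δ = sin φ₁ sin φ₂ + cos φ₁ cos φ₂ cos Δλ, the central angle is δ ≈ 2.251 rad (129.0°).
Interpolate at f = 1/2 with slerp weights a = sin((1−f)δ)/sin δ ≈ 1.161, b = sin(fδ)/sin δ ≈ 1.161.
p = a·p₁ + b·p₂ ≈ (0.751, 0.654, 0.090); φ = arcsin(p_z) ≈ 5.18°, λ = atan2(p_y, p_x) ≈ 41.02°.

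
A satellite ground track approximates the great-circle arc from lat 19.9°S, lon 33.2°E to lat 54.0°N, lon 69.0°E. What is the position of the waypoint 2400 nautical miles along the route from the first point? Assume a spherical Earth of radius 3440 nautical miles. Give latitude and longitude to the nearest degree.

From cos δ = sin φ₁ sin φ₂ + cos φ₁ cos φ₂ cos Δλ, the central angle is δ ≈ 1.397 rad (80.0°). The total great-circle distance is δ·R ≈ 1.397 × 3440 ≈ 4806 nmi, so the target fraction is f = 2400/4806 ≈ 0.499.
Interpolate at f ≈ 0.499 with slerp weights a = sin((1−f)δ)/sin δ ≈ 0.654, b = sin(fδ)/sin δ ≈ 0.652.
p = a·p₁ + b·p₂ ≈ (0.652, 0.694, 0.305); φ = arcsin(p_z) ≈ 17.77°, λ = atan2(p_y, p_x) ≈ 46.82°.

≈ lat 18°N, lon 47°E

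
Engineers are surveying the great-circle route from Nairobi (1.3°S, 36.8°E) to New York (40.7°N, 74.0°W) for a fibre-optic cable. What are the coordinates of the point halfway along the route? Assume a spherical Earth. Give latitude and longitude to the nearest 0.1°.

Write both endpoints as unit vectors p₁, p₂ with components (cos φ cos λ, cos φ sin λ, sin φ).
The central angle between the endpoints is δ = arccos(p₁·p₂) ≈ 1.859 rad (106.5°).
Interpolate at f = 1/2 with slerp weights a = sin((1−f)δ)/sin δ ≈ 0.836, b = sin(fδ)/sin δ ≈ 0.836.
p = a·p₁ + b·p₂ ≈ (0.844, -0.109, 0.526); φ = arcsin(p_z) ≈ 31.73°, λ = atan2(p_y, p_x) ≈ -7.33°.

≈ (31.7°N, 7.3°W)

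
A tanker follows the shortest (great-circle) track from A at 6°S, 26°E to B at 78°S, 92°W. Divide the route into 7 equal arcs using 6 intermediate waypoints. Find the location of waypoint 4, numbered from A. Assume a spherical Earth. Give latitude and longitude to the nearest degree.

≈ 56°S, 11°E

Convert each endpoint to a unit vector on the sphere (x = cos φ cos λ, y = cos φ sin λ, z = sin φ).
The central angle between the endpoints is δ = arccos(p₁·p₂) ≈ 1.566 rad (89.7°).
Interpolate at f = 4/7 with slerp weights a = sin((1−f)δ)/sin δ ≈ 0.622, b = sin(fδ)/sin δ ≈ 0.780.
p = a·p₁ + b·p₂ ≈ (0.550, 0.109, -0.828); φ = arcsin(p_z) ≈ -55.89°, λ = atan2(p_y, p_x) ≈ 11.21°.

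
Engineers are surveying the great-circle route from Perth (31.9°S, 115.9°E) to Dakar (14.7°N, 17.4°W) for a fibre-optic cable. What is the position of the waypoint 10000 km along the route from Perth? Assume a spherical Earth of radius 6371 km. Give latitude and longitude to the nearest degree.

≈ 9°S, 20°E

Convert each endpoint to a unit vector on the sphere (x = cos φ cos λ, y = cos φ sin λ, z = sin φ).
The central angle between the endpoints is δ = arccos(p₁·p₂) ≈ 2.342 rad (134.2°). The total great-circle distance is δ·R ≈ 2.342 × 6371 ≈ 14923 km, so the target fraction is f = 10000/14923 ≈ 0.670.
Interpolate at f ≈ 0.670 with slerp weights a = sin((1−f)δ)/sin δ ≈ 0.974, b = sin(fδ)/sin δ ≈ 1.395.
p = a·p₁ + b·p₂ ≈ (0.927, 0.340, -0.161); φ = arcsin(p_z) ≈ -9.25°, λ = atan2(p_y, p_x) ≈ 20.17°.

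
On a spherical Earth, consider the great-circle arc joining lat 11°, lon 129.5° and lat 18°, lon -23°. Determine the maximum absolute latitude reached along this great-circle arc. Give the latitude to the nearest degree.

The great circle lies in the plane with unit normal n̂ = (p₁ × p₂)/|p₁ × p₂|.
Here n̂_z ≈ -0.675; the vertex latitude is φ_max = arccos|n̂_z| ≈ 47.6°.
Check via Clairaut: cos φ_max = |cos φ₁| · sin C = cos(11.0°)·sin(43.4°) ≈ 0.675, again giving ≈ 47.6°.

≈ 48°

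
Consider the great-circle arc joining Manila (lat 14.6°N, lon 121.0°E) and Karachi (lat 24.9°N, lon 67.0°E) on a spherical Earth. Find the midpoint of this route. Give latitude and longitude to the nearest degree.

Write both endpoints as unit vectors p₁, p₂ with components (cos φ cos λ, cos φ sin λ, sin φ).
The central angle between the endpoints is δ = arccos(p₁·p₂) ≈ 0.899 rad (51.5°).
Interpolate at f = 1/2 with slerp weights a = sin((1−f)δ)/sin δ ≈ 0.555, b = sin(fδ)/sin δ ≈ 0.555.
p = a·p₁ + b·p₂ ≈ (-0.080, 0.924, 0.374); φ = arcsin(p_z) ≈ 21.94°, λ = atan2(p_y, p_x) ≈ 94.94°.

≈ lat 22°N, lon 95°E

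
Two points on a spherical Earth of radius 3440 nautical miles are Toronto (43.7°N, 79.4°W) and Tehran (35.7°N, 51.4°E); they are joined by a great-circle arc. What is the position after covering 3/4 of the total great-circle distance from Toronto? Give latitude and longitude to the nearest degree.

≈ 53°N, 31°E

Convert each endpoint to a unit vector on the sphere (x = cos φ cos λ, y = cos φ sin λ, z = sin φ).
The central angle between the endpoints is δ = arccos(p₁·p₂) ≈ 1.551 rad (88.9°).
Interpolate at f = 3/4 with slerp weights a = sin((1−f)δ)/sin δ ≈ 0.378, b = sin(fδ)/sin δ ≈ 0.918.
p = a·p₁ + b·p₂ ≈ (0.516, 0.314, 0.797); φ = arcsin(p_z) ≈ 52.86°, λ = atan2(p_y, p_x) ≈ 31.35°.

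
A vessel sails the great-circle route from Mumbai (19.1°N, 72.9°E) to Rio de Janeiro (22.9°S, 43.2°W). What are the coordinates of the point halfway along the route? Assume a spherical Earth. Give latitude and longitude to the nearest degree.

≈ (4°S, 16°E)

The haversine formula gives a central angle δ ≈ 2.106 rad (120.7°) between the endpoints.
Interpolate at f = 1/2 with slerp weights a = sin((1−f)δ)/sin δ ≈ 1.010, b = sin(fδ)/sin δ ≈ 1.010.
p = a·p₁ + b·p₂ ≈ (0.959, 0.275, -0.063); φ = arcsin(p_z) ≈ -3.59°, λ = atan2(p_y, p_x) ≈ 16.02°.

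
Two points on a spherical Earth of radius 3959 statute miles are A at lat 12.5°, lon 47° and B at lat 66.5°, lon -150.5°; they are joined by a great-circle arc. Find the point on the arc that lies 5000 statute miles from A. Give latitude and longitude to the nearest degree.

Write both endpoints as unit vectors p₁, p₂ with components (cos φ cos λ, cos φ sin λ, sin φ).
The central angle between the endpoints is δ = arccos(p₁·p₂) ≈ 1.744 rad (100.0°). The total great-circle distance is δ·R ≈ 1.744 × 3959 ≈ 6906 mi, so the target fraction is f = 5000/6906 ≈ 0.724.
Interpolate at f ≈ 0.724 with slerp weights a = sin((1−f)δ)/sin δ ≈ 0.470, b = sin(fδ)/sin δ ≈ 0.968.
p = a·p₁ + b·p₂ ≈ (-0.023, 0.146, 0.989); φ = arcsin(p_z) ≈ 81.52°, λ = atan2(p_y, p_x) ≈ 98.86°.

≈ lat 82°, lon 99°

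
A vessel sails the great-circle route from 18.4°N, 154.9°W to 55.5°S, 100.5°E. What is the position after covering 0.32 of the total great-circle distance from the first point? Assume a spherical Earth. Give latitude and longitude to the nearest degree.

From cos δ = sin φ₁ sin φ₂ + cos φ₁ cos φ₂ cos Δλ, the central angle is δ ≈ 1.978 rad (113.3°).
Interpolate at f = 0.32 with slerp weights a = sin((1−f)δ)/sin δ ≈ 1.061, b = sin(fδ)/sin δ ≈ 0.644.
p = a·p₁ + b·p₂ ≈ (-0.978, -0.068, -0.196); φ = arcsin(p_z) ≈ -11.29°, λ = atan2(p_y, p_x) ≈ -176.00°.

≈ 11°S, 176°W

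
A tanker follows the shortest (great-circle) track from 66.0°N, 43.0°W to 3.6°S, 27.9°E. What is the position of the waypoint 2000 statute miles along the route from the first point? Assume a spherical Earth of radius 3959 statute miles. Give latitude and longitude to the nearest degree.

From cos δ = sin φ₁ sin φ₂ + cos φ₁ cos φ₂ cos Δλ, the central angle is δ ≈ 1.495 rad (85.7°). The total great-circle distance is δ·R ≈ 1.495 × 3959 ≈ 5920 mi, so the target fraction is f = 2000/5920 ≈ 0.338.
Interpolate at f ≈ 0.338 with slerp weights a = sin((1−f)δ)/sin δ ≈ 0.838, b = sin(fδ)/sin δ ≈ 0.485.
p = a·p₁ + b·p₂ ≈ (0.678, -0.006, 0.735); φ = arcsin(p_z) ≈ 47.35°, λ = atan2(p_y, p_x) ≈ -0.50°.

≈ 47°N, 1°W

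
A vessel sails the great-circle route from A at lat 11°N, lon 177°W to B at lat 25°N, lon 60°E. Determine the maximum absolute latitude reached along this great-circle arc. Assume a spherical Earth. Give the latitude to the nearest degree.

The great circle lies in the plane with unit normal n̂ = (p₁ × p₂)/|p₁ × p₂|.
Here n̂_z ≈ -0.816; the vertex latitude is φ_max = arccos|n̂_z| ≈ 35.4°.
Check via Clairaut: cos φ_max = |cos φ₁| · sin C = cos(11.0°)·sin(56.2°) ≈ 0.816, again giving ≈ 35.4°.

≈ 35°N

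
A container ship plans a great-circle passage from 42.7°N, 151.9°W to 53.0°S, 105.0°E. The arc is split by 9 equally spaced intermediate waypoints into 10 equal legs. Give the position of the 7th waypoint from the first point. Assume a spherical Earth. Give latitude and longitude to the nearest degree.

Write both endpoints as unit vectors p₁, p₂ with components (cos φ cos λ, cos φ sin λ, sin φ).
The central angle between the endpoints is δ = arccos(p₁·p₂) ≈ 2.268 rad (129.9°).
Interpolate at f = 7/10 with slerp weights a = sin((1−f)δ)/sin δ ≈ 0.820, b = sin(fδ)/sin δ ≈ 1.304.
p = a·p₁ + b·p₂ ≈ (-0.735, 0.474, -0.485); φ = arcsin(p_z) ≈ -29.01°, λ = atan2(p_y, p_x) ≈ 147.18°.

≈ 29°S, 147°E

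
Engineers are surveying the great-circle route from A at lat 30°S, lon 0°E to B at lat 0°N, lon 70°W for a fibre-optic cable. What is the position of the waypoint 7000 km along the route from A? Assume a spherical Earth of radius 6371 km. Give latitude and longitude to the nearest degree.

Convert each endpoint to a unit vector on the sphere (x = cos φ cos λ, y = cos φ sin λ, z = sin φ).
The central angle between the endpoints is δ = arccos(p₁·p₂) ≈ 1.270 rad (72.8°). The total great-circle distance is δ·R ≈ 1.270 × 6371 ≈ 8092 km, so the target fraction is f = 7000/8092 ≈ 0.865.
Interpolate at f ≈ 0.865 with slerp weights a = sin((1−f)δ)/sin δ ≈ 0.179, b = sin(fδ)/sin δ ≈ 0.932.
p = a·p₁ + b·p₂ ≈ (0.474, -0.876, -0.089); φ = arcsin(p_z) ≈ -5.12°, λ = atan2(p_y, p_x) ≈ -61.61°.

≈ lat 5°S, lon 62°W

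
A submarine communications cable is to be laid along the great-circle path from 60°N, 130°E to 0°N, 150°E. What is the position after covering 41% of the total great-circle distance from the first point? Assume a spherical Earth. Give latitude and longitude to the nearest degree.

≈ 36°N, 142°E

Write both endpoints as unit vectors p₁, p₂ with components (cos φ cos λ, cos φ sin λ, sin φ).
The central angle between the endpoints is δ = arccos(p₁·p₂) ≈ 1.082 rad (62.0°).
Interpolate at f = 0.41 with slerp weights a = sin((1−f)δ)/sin δ ≈ 0.675, b = sin(fδ)/sin δ ≈ 0.486.
p = a·p₁ + b·p₂ ≈ (-0.638, 0.502, 0.584); φ = arcsin(p_z) ≈ 35.76°, λ = atan2(p_y, p_x) ≈ 141.82°.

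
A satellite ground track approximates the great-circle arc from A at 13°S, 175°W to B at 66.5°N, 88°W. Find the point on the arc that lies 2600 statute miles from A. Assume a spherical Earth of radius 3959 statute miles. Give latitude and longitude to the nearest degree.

≈ 21°N, 160°W

Write both endpoints as unit vectors p₁, p₂ with components (cos φ cos λ, cos φ sin λ, sin φ).
The central angle between the endpoints is δ = arccos(p₁·p₂) ≈ 1.758 rad (100.7°). The total great-circle distance is δ·R ≈ 1.758 × 3959 ≈ 6959 mi, so the target fraction is f = 2600/6959 ≈ 0.374.
Interpolate at f ≈ 0.374 with slerp weights a = sin((1−f)δ)/sin δ ≈ 0.908, b = sin(fδ)/sin δ ≈ 0.621.
p = a·p₁ + b·p₂ ≈ (-0.872, -0.325, 0.366); φ = arcsin(p_z) ≈ 21.45°, λ = atan2(p_y, p_x) ≈ -159.58°.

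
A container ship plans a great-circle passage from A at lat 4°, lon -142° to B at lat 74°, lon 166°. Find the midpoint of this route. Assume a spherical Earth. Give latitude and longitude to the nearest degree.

From cos δ = sin φ₁ sin φ₂ + cos φ₁ cos φ₂ cos Δλ, the central angle is δ ≈ 1.332 rad (76.3°).
Interpolate at f = 1/2 with slerp weights a = sin((1−f)δ)/sin δ ≈ 0.636, b = sin(fδ)/sin δ ≈ 0.636.
p = a·p₁ + b·p₂ ≈ (-0.670, -0.348, 0.656); φ = arcsin(p_z) ≈ 40.97°, λ = atan2(p_y, p_x) ≈ -152.54°.

≈ lat 41°, lon -153°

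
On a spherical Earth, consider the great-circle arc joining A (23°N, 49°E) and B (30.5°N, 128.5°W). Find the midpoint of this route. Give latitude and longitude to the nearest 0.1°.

From cos δ = sin φ₁ sin φ₂ + cos φ₁ cos φ₂ cos Δλ, the central angle is δ ≈ 2.207 rad (126.4°).
Interpolate at f = 1/2 with slerp weights a = sin((1−f)δ)/sin δ ≈ 1.110, b = sin(fδ)/sin δ ≈ 1.110.
p = a·p₁ + b·p₂ ≈ (0.075, 0.023, 0.997); φ = arcsin(p_z) ≈ 85.51°, λ = atan2(p_y, p_x) ≈ 16.81°.

≈ (85.5°N, 16.8°E)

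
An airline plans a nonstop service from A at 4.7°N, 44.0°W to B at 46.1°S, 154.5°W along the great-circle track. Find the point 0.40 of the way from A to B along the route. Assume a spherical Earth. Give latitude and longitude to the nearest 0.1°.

≈ 26.0°S, 75.1°W

The haversine formula gives a central angle δ ≈ 1.877 rad (107.5°) between the endpoints.
Interpolate at f = 0.40 with slerp weights a = sin((1−f)δ)/sin δ ≈ 0.947, b = sin(fδ)/sin δ ≈ 0.715.
p = a·p₁ + b·p₂ ≈ (0.231, -0.869, -0.438); φ = arcsin(p_z) ≈ -25.97°, λ = atan2(p_y, p_x) ≈ -75.11°.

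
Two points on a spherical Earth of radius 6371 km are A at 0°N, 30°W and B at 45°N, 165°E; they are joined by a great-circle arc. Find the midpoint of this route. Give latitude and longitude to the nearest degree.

≈ 63°N, 60°W

Write both endpoints as unit vectors p₁, p₂ with components (cos φ cos λ, cos φ sin λ, sin φ).
The central angle between the endpoints is δ = arccos(p₁·p₂) ≈ 2.323 rad (133.1°).
Interpolate at f = 1/2 with slerp weights a = sin((1−f)δ)/sin δ ≈ 1.256, b = sin(fδ)/sin δ ≈ 1.256.
p = a·p₁ + b·p₂ ≈ (0.230, -0.398, 0.888); φ = arcsin(p_z) ≈ 62.63°, λ = atan2(p_y, p_x) ≈ -60.00°.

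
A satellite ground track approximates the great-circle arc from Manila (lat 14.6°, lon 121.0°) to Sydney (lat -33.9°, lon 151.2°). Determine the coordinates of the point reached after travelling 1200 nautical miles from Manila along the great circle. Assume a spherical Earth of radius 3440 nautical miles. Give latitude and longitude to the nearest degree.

≈ lat -3°, lon 131°

Convert each endpoint to a unit vector on the sphere (x = cos φ cos λ, y = cos φ sin λ, z = sin φ).
The central angle between the endpoints is δ = arccos(p₁·p₂) ≈ 0.984 rad (56.4°). The total great-circle distance is δ·R ≈ 0.984 × 3440 ≈ 3385 nmi, so the target fraction is f = 1200/3385 ≈ 0.354.
Interpolate at f ≈ 0.354 with slerp weights a = sin((1−f)δ)/sin δ ≈ 0.713, b = sin(fδ)/sin δ ≈ 0.410.
p = a·p₁ + b·p₂ ≈ (-0.654, 0.755, -0.049); φ = arcsin(p_z) ≈ -2.83°, λ = atan2(p_y, p_x) ≈ 130.88°.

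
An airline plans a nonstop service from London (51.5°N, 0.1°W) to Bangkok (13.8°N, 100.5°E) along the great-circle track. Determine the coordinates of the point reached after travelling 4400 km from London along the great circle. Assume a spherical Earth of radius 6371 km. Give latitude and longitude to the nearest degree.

≈ (46°N, 61°E)

The haversine formula gives a central angle δ ≈ 1.495 rad (85.7°) between the endpoints. The total great-circle distance is δ·R ≈ 1.495 × 6371 ≈ 9526 km, so the target fraction is f = 4400/9526 ≈ 0.462.
Interpolate at f ≈ 0.462 with slerp weights a = sin((1−f)δ)/sin δ ≈ 0.723, b = sin(fδ)/sin δ ≈ 0.639.
p = a·p₁ + b·p₂ ≈ (0.337, 0.609, 0.718); φ = arcsin(p_z) ≈ 45.88°, λ = atan2(p_y, p_x) ≈ 61.07°.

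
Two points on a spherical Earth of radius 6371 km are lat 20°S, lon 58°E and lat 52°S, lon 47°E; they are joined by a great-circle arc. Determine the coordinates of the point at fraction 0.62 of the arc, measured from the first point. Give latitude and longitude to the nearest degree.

From cos δ = sin φ₁ sin φ₂ + cos φ₁ cos φ₂ cos Δλ, the central angle is δ ≈ 0.578 rad (33.1°).
Interpolate at f = 0.62 with slerp weights a = sin((1−f)δ)/sin δ ≈ 0.399, b = sin(fδ)/sin δ ≈ 0.642.
p = a·p₁ + b·p₂ ≈ (0.468, 0.607, -0.642); φ = arcsin(p_z) ≈ -39.96°, λ = atan2(p_y, p_x) ≈ 52.35°.

≈ lat 40°S, lon 52°E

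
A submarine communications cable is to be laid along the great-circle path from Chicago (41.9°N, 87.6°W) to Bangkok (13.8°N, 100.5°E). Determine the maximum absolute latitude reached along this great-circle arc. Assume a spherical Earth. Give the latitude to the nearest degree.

≈ 83°N

The great circle lies in the plane with unit normal n̂ = (p₁ × p₂)/|p₁ × p₂|.
Here n̂_z ≈ -0.123; the vertex latitude is φ_max = arccos|n̂_z| ≈ 83.0°.
Check via Clairaut: cos φ_max = |cos φ₁| · sin C = cos(41.9°)·sin(9.5°) ≈ 0.123, again giving ≈ 83.0°.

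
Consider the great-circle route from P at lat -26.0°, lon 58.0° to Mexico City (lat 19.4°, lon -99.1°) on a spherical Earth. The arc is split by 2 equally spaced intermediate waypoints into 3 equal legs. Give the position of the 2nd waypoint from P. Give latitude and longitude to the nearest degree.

≈ lat -4°, lon -51°

From cos δ = sin φ₁ sin φ₂ + cos φ₁ cos φ₂ cos Δλ, the central angle is δ ≈ 2.756 rad (157.9°).
Interpolate at f = 2/3 with slerp weights a = sin((1−f)δ)/sin δ ≈ 2.113, b = sin(fδ)/sin δ ≈ 2.565.
p = a·p₁ + b·p₂ ≈ (0.624, -0.778, -0.074); φ = arcsin(p_z) ≈ -4.27°, λ = atan2(p_y, p_x) ≈ -51.28°.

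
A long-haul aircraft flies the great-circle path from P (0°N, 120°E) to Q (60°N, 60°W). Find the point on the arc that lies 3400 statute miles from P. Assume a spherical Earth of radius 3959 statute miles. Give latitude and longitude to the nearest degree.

From cos δ = sin φ₁ sin φ₂ + cos φ₁ cos φ₂ cos Δλ, the central angle is δ ≈ 2.094 rad (120.0°). The total great-circle distance is δ·R ≈ 2.094 × 3959 ≈ 8292 mi, so the target fraction is f = 3400/8292 ≈ 0.410.
Interpolate at f ≈ 0.410 with slerp weights a = sin((1−f)δ)/sin δ ≈ 1.090, b = sin(fδ)/sin δ ≈ 0.874.
p = a·p₁ + b·p₂ ≈ (-0.327, 0.566, 0.757); φ = arcsin(p_z) ≈ 49.21°, λ = atan2(p_y, p_x) ≈ 120.00°.

≈ (49°N, 120°E)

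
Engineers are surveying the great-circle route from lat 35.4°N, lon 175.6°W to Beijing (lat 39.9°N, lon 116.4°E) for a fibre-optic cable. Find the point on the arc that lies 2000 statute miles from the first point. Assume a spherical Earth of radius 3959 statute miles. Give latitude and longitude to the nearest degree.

≈ lat 43°N, lon 148°E

Convert each endpoint to a unit vector on the sphere (x = cos φ cos λ, y = cos φ sin λ, z = sin φ).
The central angle between the endpoints is δ = arccos(p₁·p₂) ≈ 0.920 rad (52.7°). The total great-circle distance is δ·R ≈ 0.920 × 3959 ≈ 3642 mi, so the target fraction is f = 2000/3642 ≈ 0.549.
Interpolate at f ≈ 0.549 with slerp weights a = sin((1−f)δ)/sin δ ≈ 0.507, b = sin(fδ)/sin δ ≈ 0.608.
p = a·p₁ + b·p₂ ≈ (-0.619, 0.386, 0.684); φ = arcsin(p_z) ≈ 43.13°, λ = atan2(p_y, p_x) ≈ 148.04°.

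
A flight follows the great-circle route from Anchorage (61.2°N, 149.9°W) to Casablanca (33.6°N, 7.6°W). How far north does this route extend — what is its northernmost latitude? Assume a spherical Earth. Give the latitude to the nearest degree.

The great circle lies in the plane with unit normal n̂ = (p₁ × p₂)/|p₁ × p₂|.
Here n̂_z ≈ +0.249; the vertex latitude is φ_max = arccos|n̂_z| ≈ 75.6°.
Check via Clairaut: cos φ_max = |cos φ₁| · sin C = cos(61.2°)·sin(31.1°) ≈ 0.249, again giving ≈ 75.6°.

≈ 76°N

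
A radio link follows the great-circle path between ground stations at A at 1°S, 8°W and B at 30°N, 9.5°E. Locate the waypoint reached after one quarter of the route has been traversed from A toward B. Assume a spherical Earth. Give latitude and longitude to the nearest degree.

≈ 7°N, 4°W

From cos δ = sin φ₁ sin φ₂ + cos φ₁ cos φ₂ cos Δλ, the central angle is δ ≈ 0.614 rad (35.2°).
Interpolate at f = 1/4 with slerp weights a = sin((1−f)δ)/sin δ ≈ 0.771, b = sin(fδ)/sin δ ≈ 0.265.
p = a·p₁ + b·p₂ ≈ (0.990, -0.069, 0.119); φ = arcsin(p_z) ≈ 6.85°, λ = atan2(p_y, p_x) ≈ -4.01°.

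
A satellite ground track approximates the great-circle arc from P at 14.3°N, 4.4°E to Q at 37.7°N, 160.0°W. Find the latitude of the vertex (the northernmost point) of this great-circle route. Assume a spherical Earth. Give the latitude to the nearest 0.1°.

The great circle lies in the plane with unit normal n̂ = (p₁ × p₂)/|p₁ × p₂|.
Here n̂_z ≈ -0.255; the vertex latitude is φ_max = arccos|n̂_z| ≈ 75.2°.

≈ 75.2°N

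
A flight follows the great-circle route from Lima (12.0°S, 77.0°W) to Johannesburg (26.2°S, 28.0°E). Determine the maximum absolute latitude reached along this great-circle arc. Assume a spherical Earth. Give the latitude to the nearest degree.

≈ 31°S

The great circle lies in the plane with unit normal n̂ = (p₁ × p₂)/|p₁ × p₂|.
Here n̂_z ≈ +0.856; the vertex latitude is φ_max = arccos|n̂_z| ≈ 31.2°.
Check via Clairaut: cos φ_max = |cos φ₁| · sin C = cos(12.0°)·sin(119.0°) ≈ 0.856, again giving ≈ 31.2°.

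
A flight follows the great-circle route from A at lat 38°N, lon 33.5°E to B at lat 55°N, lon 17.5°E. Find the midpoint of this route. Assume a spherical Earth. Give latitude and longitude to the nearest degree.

From cos δ = sin φ₁ sin φ₂ + cos φ₁ cos φ₂ cos Δλ, the central angle is δ ≈ 0.352 rad (20.1°).
Interpolate at f = 1/2 with slerp weights a = sin((1−f)δ)/sin δ ≈ 0.508, b = sin(fδ)/sin δ ≈ 0.508.
p = a·p₁ + b·p₂ ≈ (0.611, 0.308, 0.729); φ = arcsin(p_z) ≈ 46.77°, λ = atan2(p_y, p_x) ≈ 26.77°.

≈ lat 47°N, lon 27°E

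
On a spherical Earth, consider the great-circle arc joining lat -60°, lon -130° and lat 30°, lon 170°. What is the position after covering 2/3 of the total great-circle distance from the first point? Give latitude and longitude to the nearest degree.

Write both endpoints as unit vectors p₁, p₂ with components (cos φ cos λ, cos φ sin λ, sin φ).
The central angle between the endpoints is δ = arccos(p₁·p₂) ≈ 1.789 rad (102.5°).
Interpolate at f = 2/3 with slerp weights a = sin((1−f)δ)/sin δ ≈ 0.575, b = sin(fδ)/sin δ ≈ 0.952.
p = a·p₁ + b·p₂ ≈ (-0.997, -0.077, -0.022); φ = arcsin(p_z) ≈ -1.27°, λ = atan2(p_y, p_x) ≈ -175.57°.

≈ lat -1°, lon -176°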